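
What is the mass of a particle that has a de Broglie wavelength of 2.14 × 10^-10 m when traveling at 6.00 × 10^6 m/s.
5.16 × 10^-31 kg

From the de Broglie relation λ = h/(mv), we solve for m:

m = h/(λv)
m = (6.626 × 10^-34 J·s) / (2.14 × 10^-10 m × 6.00 × 10^6 m/s)
m = 5.16 × 10^-31 kg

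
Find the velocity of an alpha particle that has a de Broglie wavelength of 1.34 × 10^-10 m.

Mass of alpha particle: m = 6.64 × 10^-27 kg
7.45 × 10^2 m/s

From the de Broglie relation λ = h/(mv), we solve for v:

v = h/(mλ)
v = (6.626 × 10^-34 J·s) / (6.64 × 10^-27 kg × 1.34 × 10^-10 m)
v = 7.45 × 10^2 m/s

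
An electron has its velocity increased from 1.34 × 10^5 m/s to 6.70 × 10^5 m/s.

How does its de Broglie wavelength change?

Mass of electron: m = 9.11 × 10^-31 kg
The wavelength decreases by a factor of 5.

Using λ = h/(mv):

Initial wavelength: λ₁ = h/(mv₁) = 5.43 × 10^-9 m
Final wavelength: λ₂ = h/(mv₂) = 1.09 × 10^-9 m

Since λ ∝ 1/v, when velocity increases by a factor of 5, the wavelength decreases by a factor of 5.

λ₂/λ₁ = v₁/v₂ = 1/5

The wavelength decreases by a factor of 5.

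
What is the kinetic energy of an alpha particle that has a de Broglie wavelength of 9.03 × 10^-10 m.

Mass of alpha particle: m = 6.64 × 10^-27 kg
4.05 × 10^-23 J (or 2.53 × 10^-4 eV)

From λ = h/√(2mKE), we solve for KE:

λ² = h²/(2mKE)
KE = h²/(2mλ²)
KE = (6.626 × 10^-34 J·s)² / (2 × 6.64 × 10^-27 kg × (9.03 × 10^-10 m)²)
KE = 4.05 × 10^-23 J
KE = 2.53 × 10^-4 eV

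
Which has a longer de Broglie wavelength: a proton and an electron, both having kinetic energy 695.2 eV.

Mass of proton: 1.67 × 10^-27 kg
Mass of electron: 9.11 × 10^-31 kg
The electron has the longer wavelength.

Using λ = h/√(2mKE):

For proton: λ₁ = h/√(2m₁KE) = 1.09 × 10^-12 m
For electron: λ₂ = h/√(2m₂KE) = 4.65 × 10^-11 m

Since λ ∝ 1/√m at constant kinetic energy, the lighter particle has the longer wavelength.

The electron has the longer de Broglie wavelength.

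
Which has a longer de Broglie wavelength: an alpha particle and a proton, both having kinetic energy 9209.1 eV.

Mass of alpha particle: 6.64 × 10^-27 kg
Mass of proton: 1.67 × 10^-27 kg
The proton has the longer wavelength.

Using λ = h/√(2mKE):

For alpha particle: λ₁ = h/√(2m₁KE) = 1.50 × 10^-13 m
For proton: λ₂ = h/√(2m₂KE) = 2.98 × 10^-13 m

Since λ ∝ 1/√m at constant kinetic energy, the lighter particle has the longer wavelength.

The proton has the longer de Broglie wavelength.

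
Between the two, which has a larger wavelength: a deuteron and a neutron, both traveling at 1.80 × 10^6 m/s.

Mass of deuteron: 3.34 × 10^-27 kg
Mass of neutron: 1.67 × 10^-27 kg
The neutron has the longer wavelength.

Using λ = h/(mv), since both particles have the same velocity, the wavelength depends only on mass.

For deuteron: λ₁ = h/(m₁v) = 1.10 × 10^-13 m
For neutron: λ₂ = h/(m₂v) = 2.20 × 10^-13 m

Since λ ∝ 1/m at constant velocity, the lighter particle has the longer wavelength.

The neutron has the longer de Broglie wavelength.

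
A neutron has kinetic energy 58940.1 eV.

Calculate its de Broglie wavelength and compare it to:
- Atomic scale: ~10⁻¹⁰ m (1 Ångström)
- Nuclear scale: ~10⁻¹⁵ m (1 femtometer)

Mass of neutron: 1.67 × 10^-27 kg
λ = 1.18 × 10^-13 m, which is between nuclear and atomic scales.

Using λ = h/√(2mKE):

KE = 58940.1 eV = 9.443 × 10^-15 J

λ = h/√(2mKE)
λ = (6.626 × 10^-34 J·s) / √(2 × 1.67 × 10^-27 kg × 9.443 × 10^-15 J)
λ = 1.18 × 10^-13 m

Comparison:
- Atomic scale (10⁻¹⁰ m): λ is 0.0012× this size
- Nuclear scale (10⁻¹⁵ m): λ is 1.2e+02× this size

The wavelength is between nuclear and atomic scales.

This wavelength is appropriate for probing atomic structure but too large for nuclear physics experiments.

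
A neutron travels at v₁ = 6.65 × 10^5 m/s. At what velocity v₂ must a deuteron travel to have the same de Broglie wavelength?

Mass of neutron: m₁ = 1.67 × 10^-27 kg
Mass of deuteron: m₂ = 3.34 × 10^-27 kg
v₂ = 3.32 × 10^5 m/s

For equal de Broglie wavelengths: λ₁ = λ₂

h/(m₁v₁) = h/(m₂v₂)
m₁v₁ = m₂v₂
v₂ = v₁ · (m₁/m₂)

v₂ = 6.65 × 10^5 m/s × (1.67 × 10^-27 kg / 3.34 × 10^-27 kg)
v₂ = 3.32 × 10^5 m/s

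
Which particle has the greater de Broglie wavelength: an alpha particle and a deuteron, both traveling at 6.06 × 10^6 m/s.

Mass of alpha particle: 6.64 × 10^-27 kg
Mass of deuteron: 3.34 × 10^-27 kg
The deuteron has the longer wavelength.

Using λ = h/(mv), since both particles have the same velocity, the wavelength depends only on mass.

For alpha particle: λ₁ = h/(m₁v) = 1.65 × 10^-14 m
For deuteron: λ₂ = h/(m₂v) = 3.27 × 10^-14 m

Since λ ∝ 1/m at constant velocity, the lighter particle has the longer wavelength.

The deuteron has the longer de Broglie wavelength.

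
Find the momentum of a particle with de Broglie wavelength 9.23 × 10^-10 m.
7.18 × 10^-25 kg·m/s

From the de Broglie relation λ = h/p, we solve for p:

p = h/λ
p = (6.626 × 10^-34 J·s) / (9.23 × 10^-10 m)
p = 7.18 × 10^-25 kg·m/s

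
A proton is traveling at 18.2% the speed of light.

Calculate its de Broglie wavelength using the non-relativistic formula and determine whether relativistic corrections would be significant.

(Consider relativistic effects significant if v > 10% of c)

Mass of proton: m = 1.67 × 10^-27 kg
Yes, relativistic corrections are needed.

Using the non-relativistic de Broglie formula λ = h/(mv):

v = 18.2% × c = 5.456 × 10^7 m/s

λ = h/(mv)
λ = (6.626 × 10^-34 J·s) / (1.67 × 10^-27 kg × 5.456 × 10^7 m/s)
λ = 7.27 × 10^-15 m

Since v = 18.2% of c > 10% of c, relativistic corrections ARE significant and the actual wavelength would differ from this non-relativistic estimate.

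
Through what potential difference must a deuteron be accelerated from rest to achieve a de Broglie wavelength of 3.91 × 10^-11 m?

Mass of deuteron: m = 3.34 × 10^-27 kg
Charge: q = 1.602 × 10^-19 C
2.68 × 10^-1 V

From λ = h/√(2mqV), we solve for V:

λ² = h²/(2mqV)
V = h²/(2mqλ²)
V = (6.626 × 10^-34 J·s)² / (2 × 3.34 × 10^-27 kg × 1.602 × 10^-19 C × (3.91 × 10^-11 m)²)
V = 2.68 × 10^-1 V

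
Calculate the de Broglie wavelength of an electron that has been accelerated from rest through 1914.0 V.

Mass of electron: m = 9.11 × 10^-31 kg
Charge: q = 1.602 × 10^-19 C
2.80 × 10^-11 m

When a particle is accelerated through voltage V, it gains kinetic energy KE = qV.

The de Broglie wavelength is then λ = h/√(2mqV):

λ = h/√(2mqV)
λ = (6.626 × 10^-34 J·s) / √(2 × 9.11 × 10^-31 kg × 1.602 × 10^-19 C × 1914.0 V)
λ = 2.80 × 10^-11 m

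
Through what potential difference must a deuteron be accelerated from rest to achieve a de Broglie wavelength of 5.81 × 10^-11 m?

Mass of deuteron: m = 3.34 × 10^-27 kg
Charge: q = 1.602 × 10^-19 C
1.22 × 10^-1 V

From λ = h/√(2mqV), we solve for V:

λ² = h²/(2mqV)
V = h²/(2mqλ²)
V = (6.626 × 10^-34 J·s)² / (2 × 3.34 × 10^-27 kg × 1.602 × 10^-19 C × (5.81 × 10^-11 m)²)
V = 1.22 × 10^-1 V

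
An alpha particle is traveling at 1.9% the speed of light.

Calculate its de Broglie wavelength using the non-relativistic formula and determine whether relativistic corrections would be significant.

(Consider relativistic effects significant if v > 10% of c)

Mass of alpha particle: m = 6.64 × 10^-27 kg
No, relativistic corrections are not needed.

Using the non-relativistic de Broglie formula λ = h/(mv):

v = 1.9% × c = 5.696 × 10^6 m/s

λ = h/(mv)
λ = (6.626 × 10^-34 J·s) / (6.64 × 10^-27 kg × 5.696 × 10^6 m/s)
λ = 1.75 × 10^-14 m

Since v = 1.9% of c < 10% of c, relativistic corrections are NOT significant and this non-relativistic result is a good approximation.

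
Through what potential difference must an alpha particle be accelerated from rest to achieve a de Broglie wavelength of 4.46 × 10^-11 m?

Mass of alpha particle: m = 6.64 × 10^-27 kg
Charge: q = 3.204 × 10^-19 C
5.19 × 10^-2 V

From λ = h/√(2mqV), we solve for V:

λ² = h²/(2mqV)
V = h²/(2mqλ²)
V = (6.626 × 10^-34 J·s)² / (2 × 6.64 × 10^-27 kg × 3.204 × 10^-19 C × (4.46 × 10^-11 m)²)
V = 5.19 × 10^-2 V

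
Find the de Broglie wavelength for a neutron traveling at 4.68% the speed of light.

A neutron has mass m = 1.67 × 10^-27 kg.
2.83 × 10^-14 m

Using the de Broglie relation λ = h/(mv):

v = 4.68% × c = 1.403 × 10^7 m/s

λ = h/(mv)
λ = (6.626 × 10^-34 J·s) / (1.67 × 10^-27 kg × 1.403 × 10^7 m/s)
λ = 2.83 × 10^-14 m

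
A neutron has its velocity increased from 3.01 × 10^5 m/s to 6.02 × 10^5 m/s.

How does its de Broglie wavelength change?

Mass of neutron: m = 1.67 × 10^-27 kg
The wavelength decreases by a factor of 2.

Using λ = h/(mv):

Initial wavelength: λ₁ = h/(mv₁) = 1.32 × 10^-12 m
Final wavelength: λ₂ = h/(mv₂) = 6.59 × 10^-13 m

Since λ ∝ 1/v, when velocity increases by a factor of 2, the wavelength decreases by a factor of 2.

λ₂/λ₁ = v₁/v₂ = 1/2

The wavelength decreases by a factor of 2.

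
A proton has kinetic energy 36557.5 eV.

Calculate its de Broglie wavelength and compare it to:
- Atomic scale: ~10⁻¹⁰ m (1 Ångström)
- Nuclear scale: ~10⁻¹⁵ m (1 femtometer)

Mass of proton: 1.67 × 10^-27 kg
λ = 1.50 × 10^-13 m, which is between nuclear and atomic scales.

Using λ = h/√(2mKE):

KE = 36557.5 eV = 5.857 × 10^-15 J

λ = h/√(2mKE)
λ = (6.626 × 10^-34 J·s) / √(2 × 1.67 × 10^-27 kg × 5.857 × 10^-15 J)
λ = 1.50 × 10^-13 m

Comparison:
- Atomic scale (10⁻¹⁰ m): λ is 0.0015× this size
- Nuclear scale (10⁻¹⁵ m): λ is 1.5e+02× this size

The wavelength is between nuclear and atomic scales.

This wavelength is appropriate for probing atomic structure but too large for nuclear physics experiments.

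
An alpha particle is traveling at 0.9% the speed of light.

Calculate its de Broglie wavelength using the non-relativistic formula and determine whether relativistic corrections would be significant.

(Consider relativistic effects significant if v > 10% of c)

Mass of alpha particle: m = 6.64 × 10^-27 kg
No, relativistic corrections are not needed.

Using the non-relativistic de Broglie formula λ = h/(mv):

v = 0.9% × c = 2.698 × 10^6 m/s

λ = h/(mv)
λ = (6.626 × 10^-34 J·s) / (6.64 × 10^-27 kg × 2.698 × 10^6 m/s)
λ = 3.70 × 10^-14 m

Since v = 0.9% of c < 10% of c, relativistic corrections are NOT significant and this non-relativistic result is a good approximation.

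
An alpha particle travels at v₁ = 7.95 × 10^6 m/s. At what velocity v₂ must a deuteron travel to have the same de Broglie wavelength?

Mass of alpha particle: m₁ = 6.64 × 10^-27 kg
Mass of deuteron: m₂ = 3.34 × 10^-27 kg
v₂ = 1.58 × 10^7 m/s

For equal de Broglie wavelengths: λ₁ = λ₂

h/(m₁v₁) = h/(m₂v₂)
m₁v₁ = m₂v₂
v₂ = v₁ · (m₁/m₂)

v₂ = 7.95 × 10^6 m/s × (6.64 × 10^-27 kg / 3.34 × 10^-27 kg)
v₂ = 1.58 × 10^7 m/s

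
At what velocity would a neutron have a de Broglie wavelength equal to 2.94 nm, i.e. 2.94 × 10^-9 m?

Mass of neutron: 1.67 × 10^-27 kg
1.35 × 10^2 m/s

From λ = h/(mv), solve for v:

v = h/(mλ)
v = (6.626 × 10^-34 J·s) / (1.67 × 10^-27 kg × 2.94 × 10^-9 m)
v = 1.35 × 10^2 m/s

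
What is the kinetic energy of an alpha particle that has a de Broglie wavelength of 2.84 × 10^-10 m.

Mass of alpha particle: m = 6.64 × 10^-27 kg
4.10 × 10^-22 J (or 2.56 × 10^-3 eV)

From λ = h/√(2mKE), we solve for KE:

λ² = h²/(2mKE)
KE = h²/(2mλ²)
KE = (6.626 × 10^-34 J·s)² / (2 × 6.64 × 10^-27 kg × (2.84 × 10^-10 m)²)
KE = 4.10 × 10^-22 J
KE = 2.56 × 10^-3 eV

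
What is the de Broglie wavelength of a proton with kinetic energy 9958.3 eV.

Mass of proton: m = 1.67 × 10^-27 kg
2.87 × 10^-13 m

Using λ = h/√(2mKE):

First convert KE to Joules: KE = 9958.3 eV = 1.595 × 10^-15 J

λ = h/√(2mKE)
λ = (6.626 × 10^-34 J·s) / √(2 × 1.67 × 10^-27 kg × 1.595 × 10^-15 J)
λ = 2.87 × 10^-13 m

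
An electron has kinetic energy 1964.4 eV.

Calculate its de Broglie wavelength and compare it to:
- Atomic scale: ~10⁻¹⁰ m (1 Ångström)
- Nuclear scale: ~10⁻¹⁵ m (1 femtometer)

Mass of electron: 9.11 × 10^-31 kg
λ = 2.77 × 10^-11 m, which is between nuclear and atomic scales.

Using λ = h/√(2mKE):

KE = 1964.4 eV = 3.147 × 10^-16 J

λ = h/√(2mKE)
λ = (6.626 × 10^-34 J·s) / √(2 × 9.11 × 10^-31 kg × 3.147 × 10^-16 J)
λ = 2.77 × 10^-11 m

Comparison:
- Atomic scale (10⁻¹⁰ m): λ is 0.28× this size
- Nuclear scale (10⁻¹⁵ m): λ is 2.8e+04× this size

The wavelength is between nuclear and atomic scales.

This wavelength is appropriate for probing atomic structure but too large for nuclear physics experiments.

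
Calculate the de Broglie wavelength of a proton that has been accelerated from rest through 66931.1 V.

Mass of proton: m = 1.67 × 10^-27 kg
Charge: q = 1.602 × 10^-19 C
1.11 × 10^-13 m

When a particle is accelerated through voltage V, it gains kinetic energy KE = qV.

The de Broglie wavelength is then λ = h/√(2mqV):

λ = h/√(2mqV)
λ = (6.626 × 10^-34 J·s) / √(2 × 1.67 × 10^-27 kg × 1.602 × 10^-19 C × 66931.1 V)
λ = 1.11 × 10^-13 m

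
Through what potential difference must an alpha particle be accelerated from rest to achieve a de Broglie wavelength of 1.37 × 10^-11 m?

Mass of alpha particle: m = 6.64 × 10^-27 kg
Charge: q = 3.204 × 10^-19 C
5.50 × 10^-1 V

From λ = h/√(2mqV), we solve for V:

λ² = h²/(2mqV)
V = h²/(2mqλ²)
V = (6.626 × 10^-34 J·s)² / (2 × 6.64 × 10^-27 kg × 3.204 × 10^-19 C × (1.37 × 10^-11 m)²)
V = 5.50 × 10^-1 V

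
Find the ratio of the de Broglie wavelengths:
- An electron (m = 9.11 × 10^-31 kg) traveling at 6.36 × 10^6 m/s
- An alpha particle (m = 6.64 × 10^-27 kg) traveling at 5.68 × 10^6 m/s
λ₁/λ₂ = 6.51 × 10^3

Using λ = h/(mv):

λ₁ = h/(m₁v₁) = 1.14 × 10^-10 m
λ₂ = h/(m₂v₂) = 1.76 × 10^-14 m

Ratio λ₁/λ₂ = (m₂v₂)/(m₁v₁)
         = (6.64 × 10^-27 kg × 5.68 × 10^6 m/s) / (9.11 × 10^-31 kg × 6.36 × 10^6 m/s)
         = 6.51 × 10^3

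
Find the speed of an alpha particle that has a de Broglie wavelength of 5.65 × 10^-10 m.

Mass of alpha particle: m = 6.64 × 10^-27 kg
1.77 × 10^2 m/s

From the de Broglie relation λ = h/(mv), we solve for v:

v = h/(mλ)
v = (6.626 × 10^-34 J·s) / (6.64 × 10^-27 kg × 5.65 × 10^-10 m)
v = 1.77 × 10^2 m/s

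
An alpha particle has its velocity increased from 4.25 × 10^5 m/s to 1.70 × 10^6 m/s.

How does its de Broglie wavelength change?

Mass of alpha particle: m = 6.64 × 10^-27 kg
The wavelength decreases by a factor of 4.

Using λ = h/(mv):

Initial wavelength: λ₁ = h/(mv₁) = 2.35 × 10^-13 m
Final wavelength: λ₂ = h/(mv₂) = 5.87 × 10^-14 m

Since λ ∝ 1/v, when velocity increases by a factor of 4, the wavelength decreases by a factor of 4.

λ₂/λ₁ = v₁/v₂ = 1/4

The wavelength decreases by a factor of 4.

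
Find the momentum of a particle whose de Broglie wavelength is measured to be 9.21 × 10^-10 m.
7.19 × 10^-25 kg·m/s

From the de Broglie relation λ = h/p, we solve for p:

p = h/λ
p = (6.626 × 10^-34 J·s) / (9.21 × 10^-10 m)
p = 7.19 × 10^-25 kg·m/s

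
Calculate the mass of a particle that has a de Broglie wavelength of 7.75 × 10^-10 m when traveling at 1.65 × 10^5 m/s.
5.18 × 10^-30 kg

From the de Broglie relation λ = h/(mv), we solve for m:

m = h/(λv)
m = (6.626 × 10^-34 J·s) / (7.75 × 10^-10 m × 1.65 × 10^5 m/s)
m = 5.18 × 10^-30 kg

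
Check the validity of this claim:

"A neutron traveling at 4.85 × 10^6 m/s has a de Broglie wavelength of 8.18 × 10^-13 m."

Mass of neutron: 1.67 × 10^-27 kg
False

The claim is incorrect.

Using λ = h/(mv):
λ = (6.626 × 10^-34 J·s) / (1.67 × 10^-27 kg × 4.85 × 10^6 m/s)
λ = 8.18 × 10^-14 m

The actual wavelength differs from the claimed 8.18 × 10^-13 m.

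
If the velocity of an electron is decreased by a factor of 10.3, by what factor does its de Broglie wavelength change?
The wavelength increases by a factor of 10.3.

From λ = h/(mv), the wavelength is inversely proportional to velocity:

λ ∝ 1/v

If v → v/10.3, then λ → 10.3λ

When velocity is decreased by a factor of 10.3, the wavelength increases by a factor of 10.3.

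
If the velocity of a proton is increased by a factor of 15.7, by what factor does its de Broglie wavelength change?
The wavelength decreases by a factor of 15.7.

From λ = h/(mv), the wavelength is inversely proportional to velocity:

λ ∝ 1/v

If v → 15.7v, then λ → λ/15.7

When velocity is increased by a factor of 15.7, the wavelength decreases by a factor of 15.7.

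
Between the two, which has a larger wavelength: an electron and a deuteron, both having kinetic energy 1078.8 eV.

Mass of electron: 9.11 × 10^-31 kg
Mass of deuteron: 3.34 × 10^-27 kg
The electron has the longer wavelength.

Using λ = h/√(2mKE):

For electron: λ₁ = h/√(2m₁KE) = 3.73 × 10^-11 m
For deuteron: λ₂ = h/√(2m₂KE) = 6.17 × 10^-13 m

Since λ ∝ 1/√m at constant kinetic energy, the lighter particle has the longer wavelength.

The electron has the longer de Broglie wavelength.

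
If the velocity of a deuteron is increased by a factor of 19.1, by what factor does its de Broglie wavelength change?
The wavelength decreases by a factor of 19.1.

From λ = h/(mv), the wavelength is inversely proportional to velocity:

λ ∝ 1/v

If v → 19.1v, then λ → λ/19.1

When velocity is increased by a factor of 19.1, the wavelength decreases by a factor of 19.1.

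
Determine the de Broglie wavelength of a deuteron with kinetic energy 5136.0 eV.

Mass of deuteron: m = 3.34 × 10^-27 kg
2.83 × 10^-13 m

Using λ = h/√(2mKE):

First convert KE to Joules: KE = 5136.0 eV = 8.229 × 10^-16 J

λ = h/√(2mKE)
λ = (6.626 × 10^-34 J·s) / √(2 × 3.34 × 10^-27 kg × 8.229 × 10^-16 J)
λ = 2.83 × 10^-13 m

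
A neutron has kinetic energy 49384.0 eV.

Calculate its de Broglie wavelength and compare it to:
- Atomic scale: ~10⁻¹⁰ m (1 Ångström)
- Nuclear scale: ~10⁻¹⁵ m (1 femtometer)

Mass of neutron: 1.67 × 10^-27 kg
λ = 1.29 × 10^-13 m, which is between nuclear and atomic scales.

Using λ = h/√(2mKE):

KE = 49384.0 eV = 7.912 × 10^-15 J

λ = h/√(2mKE)
λ = (6.626 × 10^-34 J·s) / √(2 × 1.67 × 10^-27 kg × 7.912 × 10^-15 J)
λ = 1.29 × 10^-13 m

Comparison:
- Atomic scale (10⁻¹⁰ m): λ is 0.0013× this size
- Nuclear scale (10⁻¹⁵ m): λ is 1.3e+02× this size

The wavelength is between nuclear and atomic scales.

This wavelength is appropriate for probing atomic structure but too large for nuclear physics experiments.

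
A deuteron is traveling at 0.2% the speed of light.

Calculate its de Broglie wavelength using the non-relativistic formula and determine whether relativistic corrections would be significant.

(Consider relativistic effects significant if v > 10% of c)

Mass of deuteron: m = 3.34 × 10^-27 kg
No, relativistic corrections are not needed.

Using the non-relativistic de Broglie formula λ = h/(mv):

v = 0.2% × c = 5.996 × 10^5 m/s

λ = h/(mv)
λ = (6.626 × 10^-34 J·s) / (3.34 × 10^-27 kg × 5.996 × 10^5 m/s)
λ = 3.31 × 10^-13 m

Since v = 0.2% of c < 10% of c, relativistic corrections are NOT significant and this non-relativistic result is a good approximation.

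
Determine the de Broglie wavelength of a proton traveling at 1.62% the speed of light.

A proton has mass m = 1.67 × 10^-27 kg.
8.17 × 10^-14 m

Using the de Broglie relation λ = h/(mv):

v = 1.62% × c = 4.857 × 10^6 m/s

λ = h/(mv)
λ = (6.626 × 10^-34 J·s) / (1.67 × 10^-27 kg × 4.857 × 10^6 m/s)
λ = 8.17 × 10^-14 m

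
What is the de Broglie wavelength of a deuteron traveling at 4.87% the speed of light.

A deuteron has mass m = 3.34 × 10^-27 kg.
1.36 × 10^-14 m

Using the de Broglie relation λ = h/(mv):

v = 4.87% × c = 1.460 × 10^7 m/s

λ = h/(mv)
λ = (6.626 × 10^-34 J·s) / (3.34 × 10^-27 kg × 1.460 × 10^7 m/s)
λ = 1.36 × 10^-14 m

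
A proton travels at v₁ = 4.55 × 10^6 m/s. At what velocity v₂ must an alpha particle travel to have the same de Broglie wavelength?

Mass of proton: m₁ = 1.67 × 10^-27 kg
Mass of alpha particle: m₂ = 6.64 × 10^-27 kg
v₂ = 1.14 × 10^6 m/s

For equal de Broglie wavelengths: λ₁ = λ₂

h/(m₁v₁) = h/(m₂v₂)
m₁v₁ = m₂v₂
v₂ = v₁ · (m₁/m₂)

v₂ = 4.55 × 10^6 m/s × (1.67 × 10^-27 kg / 6.64 × 10^-27 kg)
v₂ = 1.14 × 10^6 m/s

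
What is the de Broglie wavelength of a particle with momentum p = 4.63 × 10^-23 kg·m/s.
1.43 × 10^-11 m

Using the de Broglie relation λ = h/p:

λ = h/p
λ = (6.626 × 10^-34 J·s) / (4.63 × 10^-23 kg·m/s)
λ = 1.43 × 10^-11 m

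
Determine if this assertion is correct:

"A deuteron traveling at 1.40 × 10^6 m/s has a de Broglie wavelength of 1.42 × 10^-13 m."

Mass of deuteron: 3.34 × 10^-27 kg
True

The claim is correct.

Using λ = h/(mv):
λ = (6.626 × 10^-34 J·s) / (3.34 × 10^-27 kg × 1.40 × 10^6 m/s)
λ = 1.42 × 10^-13 m

This matches the claimed value.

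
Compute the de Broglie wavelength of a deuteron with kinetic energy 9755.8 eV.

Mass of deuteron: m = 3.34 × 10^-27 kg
2.05 × 10^-13 m

Using λ = h/√(2mKE):

First convert KE to Joules: KE = 9755.8 eV = 1.563 × 10^-15 J

λ = h/√(2mKE)
λ = (6.626 × 10^-34 J·s) / √(2 × 3.34 × 10^-27 kg × 1.563 × 10^-15 J)
λ = 2.05 × 10^-13 m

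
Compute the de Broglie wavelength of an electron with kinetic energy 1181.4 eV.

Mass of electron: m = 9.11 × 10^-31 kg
3.57 × 10^-11 m

Using λ = h/√(2mKE):

First convert KE to Joules: KE = 1181.4 eV = 1.893 × 10^-16 J

λ = h/√(2mKE)
λ = (6.626 × 10^-34 J·s) / √(2 × 9.11 × 10^-31 kg × 1.893 × 10^-16 J)
λ = 3.57 × 10^-11 m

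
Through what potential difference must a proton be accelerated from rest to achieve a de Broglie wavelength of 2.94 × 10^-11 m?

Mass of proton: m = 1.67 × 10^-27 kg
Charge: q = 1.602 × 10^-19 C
9.49 × 10^-1 V

From λ = h/√(2mqV), we solve for V:

λ² = h²/(2mqV)
V = h²/(2mqλ²)
V = (6.626 × 10^-34 J·s)² / (2 × 1.67 × 10^-27 kg × 1.602 × 10^-19 C × (2.94 × 10^-11 m)²)
V = 9.49 × 10^-1 V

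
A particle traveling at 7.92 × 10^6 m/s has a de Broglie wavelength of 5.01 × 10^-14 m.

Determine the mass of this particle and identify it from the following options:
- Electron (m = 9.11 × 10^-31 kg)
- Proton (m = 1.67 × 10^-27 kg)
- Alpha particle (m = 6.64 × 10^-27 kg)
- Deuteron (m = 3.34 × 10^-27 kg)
The particle is a proton.

From λ = h/(mv), solve for mass:

m = h/(λv)
m = (6.626 × 10^-34 J·s) / (5.01 × 10^-14 m × 7.92 × 10^6 m/s)
m = 1.67 × 10^-27 kg

Comparing with the listed masses, this is closest to a proton.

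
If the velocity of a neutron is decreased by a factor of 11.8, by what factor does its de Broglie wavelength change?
The wavelength increases by a factor of 11.8.

From λ = h/(mv), the wavelength is inversely proportional to velocity:

λ ∝ 1/v

If v → v/11.8, then λ → 11.8λ

When velocity is decreased by a factor of 11.8, the wavelength increases by a factor of 11.8.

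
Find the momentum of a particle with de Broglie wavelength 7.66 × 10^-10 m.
8.65 × 10^-25 kg·m/s

From the de Broglie relation λ = h/p, we solve for p:

p = h/λ
p = (6.626 × 10^-34 J·s) / (7.66 × 10^-10 m)
p = 8.65 × 10^-25 kg·m/s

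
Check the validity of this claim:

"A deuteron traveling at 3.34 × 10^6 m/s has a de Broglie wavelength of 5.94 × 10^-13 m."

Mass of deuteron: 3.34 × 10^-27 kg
False

The claim is incorrect.

Using λ = h/(mv):
λ = (6.626 × 10^-34 J·s) / (3.34 × 10^-27 kg × 3.34 × 10^6 m/s)
λ = 5.94 × 10^-14 m

The actual wavelength differs from the claimed 5.94 × 10^-13 m.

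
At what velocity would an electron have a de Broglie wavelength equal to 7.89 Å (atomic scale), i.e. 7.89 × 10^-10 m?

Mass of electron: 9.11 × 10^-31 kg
9.22 × 10^5 m/s

From λ = h/(mv), solve for v:

v = h/(mλ)
v = (6.626 × 10^-34 J·s) / (9.11 × 10^-31 kg × 7.89 × 10^-10 m)
v = 9.22 × 10^5 m/s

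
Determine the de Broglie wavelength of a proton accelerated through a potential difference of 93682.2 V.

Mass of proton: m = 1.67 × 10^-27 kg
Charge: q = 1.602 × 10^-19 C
9.36 × 10^-14 m

When a particle is accelerated through voltage V, it gains kinetic energy KE = qV.

The de Broglie wavelength is then λ = h/√(2mqV):

λ = h/√(2mqV)
λ = (6.626 × 10^-34 J·s) / √(2 × 1.67 × 10^-27 kg × 1.602 × 10^-19 C × 93682.2 V)
λ = 9.36 × 10^-14 m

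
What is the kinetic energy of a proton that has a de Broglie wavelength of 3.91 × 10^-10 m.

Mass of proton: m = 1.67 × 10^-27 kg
8.60 × 10^-22 J (or 5.37 × 10^-3 eV)

From λ = h/√(2mKE), we solve for KE:

λ² = h²/(2mKE)
KE = h²/(2mλ²)
KE = (6.626 × 10^-34 J·s)² / (2 × 1.67 × 10^-27 kg × (3.91 × 10^-10 m)²)
KE = 8.60 × 10^-22 J
KE = 5.37 × 10^-3 eV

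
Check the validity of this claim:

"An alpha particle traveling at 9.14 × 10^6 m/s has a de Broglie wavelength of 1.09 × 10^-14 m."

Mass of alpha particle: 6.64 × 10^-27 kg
True

The claim is correct.

Using λ = h/(mv):
λ = (6.626 × 10^-34 J·s) / (6.64 × 10^-27 kg × 9.14 × 10^6 m/s)
λ = 1.09 × 10^-14 m

This matches the claimed value.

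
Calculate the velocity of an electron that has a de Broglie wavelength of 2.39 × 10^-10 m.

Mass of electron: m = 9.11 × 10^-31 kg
3.04 × 10^6 m/s

From the de Broglie relation λ = h/(mv), we solve for v:

v = h/(mλ)
v = (6.626 × 10^-34 J·s) / (9.11 × 10^-31 kg × 2.39 × 10^-10 m)
v = 3.04 × 10^6 m/s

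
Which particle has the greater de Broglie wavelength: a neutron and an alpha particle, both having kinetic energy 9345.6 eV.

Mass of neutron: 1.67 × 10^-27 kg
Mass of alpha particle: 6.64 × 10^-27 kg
The neutron has the longer wavelength.

Using λ = h/√(2mKE):

For neutron: λ₁ = h/√(2m₁KE) = 2.96 × 10^-13 m
For alpha particle: λ₂ = h/√(2m₂KE) = 1.49 × 10^-13 m

Since λ ∝ 1/√m at constant kinetic energy, the lighter particle has the longer wavelength.

The neutron has the longer de Broglie wavelength.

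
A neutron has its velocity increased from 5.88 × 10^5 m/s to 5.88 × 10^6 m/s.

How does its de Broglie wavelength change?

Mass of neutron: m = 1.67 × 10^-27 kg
The wavelength decreases by a factor of 10.

Using λ = h/(mv):

Initial wavelength: λ₁ = h/(mv₁) = 6.75 × 10^-13 m
Final wavelength: λ₂ = h/(mv₂) = 6.75 × 10^-14 m

Since λ ∝ 1/v, when velocity increases by a factor of 10, the wavelength decreases by a factor of 10.

λ₂/λ₁ = v₁/v₂ = 1/10

The wavelength decreases by a factor of 10.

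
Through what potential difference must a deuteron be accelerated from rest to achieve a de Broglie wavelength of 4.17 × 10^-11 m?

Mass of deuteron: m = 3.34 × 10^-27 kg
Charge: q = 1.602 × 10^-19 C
2.36 × 10^-1 V

From λ = h/√(2mqV), we solve for V:

λ² = h²/(2mqV)
V = h²/(2mqλ²)
V = (6.626 × 10^-34 J·s)² / (2 × 3.34 × 10^-27 kg × 1.602 × 10^-19 C × (4.17 × 10^-11 m)²)
V = 2.36 × 10^-1 V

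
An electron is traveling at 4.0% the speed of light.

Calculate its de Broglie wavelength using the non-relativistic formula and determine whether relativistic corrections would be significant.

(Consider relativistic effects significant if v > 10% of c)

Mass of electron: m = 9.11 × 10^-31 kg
No, relativistic corrections are not needed.

Using the non-relativistic de Broglie formula λ = h/(mv):

v = 4.0% × c = 1.199 × 10^7 m/s

λ = h/(mv)
λ = (6.626 × 10^-34 J·s) / (9.11 × 10^-31 kg × 1.199 × 10^7 m/s)
λ = 6.07 × 10^-11 m

Since v = 4.0% of c < 10% of c, relativistic corrections are NOT significant and this non-relativistic result is a good approximation.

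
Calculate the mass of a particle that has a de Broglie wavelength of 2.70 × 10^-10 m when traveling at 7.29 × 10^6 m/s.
3.37 × 10^-31 kg

From the de Broglie relation λ = h/(mv), we solve for m:

m = h/(λv)
m = (6.626 × 10^-34 J·s) / (2.70 × 10^-10 m × 7.29 × 10^6 m/s)
m = 3.37 × 10^-31 kg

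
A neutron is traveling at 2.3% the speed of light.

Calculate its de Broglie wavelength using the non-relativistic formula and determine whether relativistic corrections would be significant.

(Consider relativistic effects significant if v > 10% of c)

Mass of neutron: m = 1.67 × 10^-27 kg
No, relativistic corrections are not needed.

Using the non-relativistic de Broglie formula λ = h/(mv):

v = 2.3% × c = 6.895 × 10^6 m/s

λ = h/(mv)
λ = (6.626 × 10^-34 J·s) / (1.67 × 10^-27 kg × 6.895 × 10^6 m/s)
λ = 5.75 × 10^-14 m

Since v = 2.3% of c < 10% of c, relativistic corrections are NOT significant and this non-relativistic result is a good approximation.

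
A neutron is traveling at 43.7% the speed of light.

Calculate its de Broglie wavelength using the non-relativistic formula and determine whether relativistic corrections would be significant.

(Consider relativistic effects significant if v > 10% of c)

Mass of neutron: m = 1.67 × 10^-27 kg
Yes, relativistic corrections are needed.

Using the non-relativistic de Broglie formula λ = h/(mv):

v = 43.7% × c = 1.310 × 10^8 m/s

λ = h/(mv)
λ = (6.626 × 10^-34 J·s) / (1.67 × 10^-27 kg × 1.310 × 10^8 m/s)
λ = 3.03 × 10^-15 m

Since v = 43.7% of c > 10% of c, relativistic corrections ARE significant and the actual wavelength would differ from this non-relativistic estimate.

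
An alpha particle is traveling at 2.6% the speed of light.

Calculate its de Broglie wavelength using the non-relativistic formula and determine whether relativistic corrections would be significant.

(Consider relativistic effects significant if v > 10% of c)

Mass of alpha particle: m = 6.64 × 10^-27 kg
No, relativistic corrections are not needed.

Using the non-relativistic de Broglie formula λ = h/(mv):

v = 2.6% × c = 7.795 × 10^6 m/s

λ = h/(mv)
λ = (6.626 × 10^-34 J·s) / (6.64 × 10^-27 kg × 7.795 × 10^6 m/s)
λ = 1.28 × 10^-14 m

Since v = 2.6% of c < 10% of c, relativistic corrections are NOT significant and this non-relativistic result is a good approximation.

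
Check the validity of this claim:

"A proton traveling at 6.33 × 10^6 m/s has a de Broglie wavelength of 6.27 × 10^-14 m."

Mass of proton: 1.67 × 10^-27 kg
True

The claim is correct.

Using λ = h/(mv):
λ = (6.626 × 10^-34 J·s) / (1.67 × 10^-27 kg × 6.33 × 10^6 m/s)
λ = 6.27 × 10^-14 m

This matches the claimed value.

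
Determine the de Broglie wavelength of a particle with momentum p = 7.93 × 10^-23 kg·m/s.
8.36 × 10^-12 m

Using the de Broglie relation λ = h/p:

λ = h/p
λ = (6.626 × 10^-34 J·s) / (7.93 × 10^-23 kg·m/s)
λ = 8.36 × 10^-12 m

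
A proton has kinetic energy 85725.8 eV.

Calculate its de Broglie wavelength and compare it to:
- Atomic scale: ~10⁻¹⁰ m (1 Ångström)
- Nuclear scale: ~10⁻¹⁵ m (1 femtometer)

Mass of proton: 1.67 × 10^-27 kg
λ = 9.78 × 10^-14 m, which is between nuclear and atomic scales.

Using λ = h/√(2mKE):

KE = 85725.8 eV = 1.373 × 10^-14 J

λ = h/√(2mKE)
λ = (6.626 × 10^-34 J·s) / √(2 × 1.67 × 10^-27 kg × 1.373 × 10^-14 J)
λ = 9.78 × 10^-14 m

Comparison:
- Atomic scale (10⁻¹⁰ m): λ is 0.00098× this size
- Nuclear scale (10⁻¹⁵ m): λ is 98× this size

The wavelength is between nuclear and atomic scales.

This wavelength is appropriate for probing atomic structure but too large for nuclear physics experiments.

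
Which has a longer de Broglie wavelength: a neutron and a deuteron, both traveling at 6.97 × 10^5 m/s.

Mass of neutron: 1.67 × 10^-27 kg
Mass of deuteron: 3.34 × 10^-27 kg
The neutron has the longer wavelength.

Using λ = h/(mv), since both particles have the same velocity, the wavelength depends only on mass.

For neutron: λ₁ = h/(m₁v) = 5.69 × 10^-13 m
For deuteron: λ₂ = h/(m₂v) = 2.85 × 10^-13 m

Since λ ∝ 1/m at constant velocity, the lighter particle has the longer wavelength.

The neutron has the longer de Broglie wavelength.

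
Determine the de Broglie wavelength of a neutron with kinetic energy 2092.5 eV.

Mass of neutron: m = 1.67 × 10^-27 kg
6.26 × 10^-13 m

Using λ = h/√(2mKE):

First convert KE to Joules: KE = 2092.5 eV = 3.353 × 10^-16 J

λ = h/√(2mKE)
λ = (6.626 × 10^-34 J·s) / √(2 × 1.67 × 10^-27 kg × 3.353 × 10^-16 J)
λ = 6.26 × 10^-13 m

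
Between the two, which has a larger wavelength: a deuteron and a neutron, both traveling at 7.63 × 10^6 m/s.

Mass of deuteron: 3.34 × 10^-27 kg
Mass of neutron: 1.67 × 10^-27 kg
The neutron has the longer wavelength.

Using λ = h/(mv), since both particles have the same velocity, the wavelength depends only on mass.

For deuteron: λ₁ = h/(m₁v) = 2.60 × 10^-14 m
For neutron: λ₂ = h/(m₂v) = 5.20 × 10^-14 m

Since λ ∝ 1/m at constant velocity, the lighter particle has the longer wavelength.

The neutron has the longer de Broglie wavelength.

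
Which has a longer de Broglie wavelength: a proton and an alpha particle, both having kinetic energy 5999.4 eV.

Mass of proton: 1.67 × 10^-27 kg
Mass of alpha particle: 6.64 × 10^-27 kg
The proton has the longer wavelength.

Using λ = h/√(2mKE):

For proton: λ₁ = h/√(2m₁KE) = 3.70 × 10^-13 m
For alpha particle: λ₂ = h/√(2m₂KE) = 1.85 × 10^-13 m

Since λ ∝ 1/√m at constant kinetic energy, the lighter particle has the longer wavelength.

The proton has the longer de Broglie wavelength.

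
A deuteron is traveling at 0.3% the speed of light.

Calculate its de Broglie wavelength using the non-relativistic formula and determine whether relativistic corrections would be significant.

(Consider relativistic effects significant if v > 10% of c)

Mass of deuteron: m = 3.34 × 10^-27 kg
No, relativistic corrections are not needed.

Using the non-relativistic de Broglie formula λ = h/(mv):

v = 0.3% × c = 8.994 × 10^5 m/s

λ = h/(mv)
λ = (6.626 × 10^-34 J·s) / (3.34 × 10^-27 kg × 8.994 × 10^5 m/s)
λ = 2.21 × 10^-13 m

Since v = 0.3% of c < 10% of c, relativistic corrections are NOT significant and this non-relativistic result is a good approximation.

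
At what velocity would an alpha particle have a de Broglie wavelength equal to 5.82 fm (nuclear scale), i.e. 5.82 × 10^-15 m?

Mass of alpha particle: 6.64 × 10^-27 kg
1.71 × 10^7 m/s

From λ = h/(mv), solve for v:

v = h/(mλ)
v = (6.626 × 10^-34 J·s) / (6.64 × 10^-27 kg × 5.82 × 10^-15 m)
v = 1.71 × 10^7 m/s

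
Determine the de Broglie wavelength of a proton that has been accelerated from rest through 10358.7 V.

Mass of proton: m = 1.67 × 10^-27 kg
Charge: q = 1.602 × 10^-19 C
2.81 × 10^-13 m

When a particle is accelerated through voltage V, it gains kinetic energy KE = qV.

The de Broglie wavelength is then λ = h/√(2mqV):

λ = h/√(2mqV)
λ = (6.626 × 10^-34 J·s) / √(2 × 1.67 × 10^-27 kg × 1.602 × 10^-19 C × 10358.7 V)
λ = 2.81 × 10^-13 m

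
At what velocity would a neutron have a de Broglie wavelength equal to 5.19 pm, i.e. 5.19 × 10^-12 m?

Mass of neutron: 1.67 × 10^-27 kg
7.64 × 10^4 m/s

From λ = h/(mv), solve for v:

v = h/(mλ)
v = (6.626 × 10^-34 J·s) / (1.67 × 10^-27 kg × 5.19 × 10^-12 m)
v = 7.64 × 10^4 m/s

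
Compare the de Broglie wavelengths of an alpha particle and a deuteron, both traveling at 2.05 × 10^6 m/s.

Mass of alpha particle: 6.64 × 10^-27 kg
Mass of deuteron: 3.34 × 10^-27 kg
The deuteron has the longer wavelength.

Using λ = h/(mv), since both particles have the same velocity, the wavelength depends only on mass.

For alpha particle: λ₁ = h/(m₁v) = 4.87 × 10^-14 m
For deuteron: λ₂ = h/(m₂v) = 9.68 × 10^-14 m

Since λ ∝ 1/m at constant velocity, the lighter particle has the longer wavelength.

The deuteron has the longer de Broglie wavelength.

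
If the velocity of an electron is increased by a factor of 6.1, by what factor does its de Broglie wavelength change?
The wavelength decreases by a factor of 6.1.

From λ = h/(mv), the wavelength is inversely proportional to velocity:

λ ∝ 1/v

If v → 6.1v, then λ → λ/6.1

When velocity is increased by a factor of 6.1, the wavelength decreases by a factor of 6.1.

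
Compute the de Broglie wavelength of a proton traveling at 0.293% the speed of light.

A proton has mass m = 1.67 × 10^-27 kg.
4.52 × 10^-13 m

Using the de Broglie relation λ = h/(mv):

v = 0.293% × c = 8.784 × 10^5 m/s

λ = h/(mv)
λ = (6.626 × 10^-34 J·s) / (1.67 × 10^-27 kg × 8.784 × 10^5 m/s)
λ = 4.52 × 10^-13 m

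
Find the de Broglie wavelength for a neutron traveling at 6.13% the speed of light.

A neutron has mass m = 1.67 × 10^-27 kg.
2.16 × 10^-14 m

Using the de Broglie relation λ = h/(mv):

v = 6.13% × c = 1.838 × 10^7 m/s

λ = h/(mv)
λ = (6.626 × 10^-34 J·s) / (1.67 × 10^-27 kg × 1.838 × 10^7 m/s)
λ = 2.16 × 10^-14 m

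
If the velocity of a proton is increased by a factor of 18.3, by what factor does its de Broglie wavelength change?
The wavelength decreases by a factor of 18.3.

From λ = h/(mv), the wavelength is inversely proportional to velocity:

λ ∝ 1/v

If v → 18.3v, then λ → λ/18.3

When velocity is increased by a factor of 18.3, the wavelength decreases by a factor of 18.3.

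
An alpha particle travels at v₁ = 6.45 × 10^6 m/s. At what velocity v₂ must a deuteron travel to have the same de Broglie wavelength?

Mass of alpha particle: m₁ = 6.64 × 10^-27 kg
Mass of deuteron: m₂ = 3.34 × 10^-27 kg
v₂ = 1.28 × 10^7 m/s

For equal de Broglie wavelengths: λ₁ = λ₂

h/(m₁v₁) = h/(m₂v₂)
m₁v₁ = m₂v₂
v₂ = v₁ · (m₁/m₂)

v₂ = 6.45 × 10^6 m/s × (6.64 × 10^-27 kg / 3.34 × 10^-27 kg)
v₂ = 1.28 × 10^7 m/s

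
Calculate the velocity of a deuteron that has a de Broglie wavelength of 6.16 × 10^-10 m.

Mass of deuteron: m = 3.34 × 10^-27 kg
3.22 × 10^2 m/s

From the de Broglie relation λ = h/(mv), we solve for v:

v = h/(mλ)
v = (6.626 × 10^-34 J·s) / (3.34 × 10^-27 kg × 6.16 × 10^-10 m)
v = 3.22 × 10^2 m/s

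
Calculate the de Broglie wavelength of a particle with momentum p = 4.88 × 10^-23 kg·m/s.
1.36 × 10^-11 m

Using the de Broglie relation λ = h/p:

λ = h/p
λ = (6.626 × 10^-34 J·s) / (4.88 × 10^-23 kg·m/s)
λ = 1.36 × 10^-11 m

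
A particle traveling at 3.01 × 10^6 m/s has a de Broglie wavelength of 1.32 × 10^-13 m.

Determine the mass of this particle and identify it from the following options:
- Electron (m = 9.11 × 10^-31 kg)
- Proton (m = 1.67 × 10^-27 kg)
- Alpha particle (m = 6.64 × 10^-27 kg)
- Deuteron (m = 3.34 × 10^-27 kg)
The particle is a proton.

From λ = h/(mv), solve for mass:

m = h/(λv)
m = (6.626 × 10^-34 J·s) / (1.32 × 10^-13 m × 3.01 × 10^6 m/s)
m = 1.67 × 10^-27 kg

Comparing with the listed masses, this is closest to a proton.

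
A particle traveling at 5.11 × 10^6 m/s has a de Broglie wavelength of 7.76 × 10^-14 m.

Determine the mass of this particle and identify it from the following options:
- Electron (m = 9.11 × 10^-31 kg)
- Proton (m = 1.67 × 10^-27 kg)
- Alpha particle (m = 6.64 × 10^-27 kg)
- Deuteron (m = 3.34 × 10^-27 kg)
The particle is a proton.

From λ = h/(mv), solve for mass:

m = h/(λv)
m = (6.626 × 10^-34 J·s) / (7.76 × 10^-14 m × 5.11 × 10^6 m/s)
m = 1.67 × 10^-27 kg

Comparing with the listed masses, this is closest to a proton.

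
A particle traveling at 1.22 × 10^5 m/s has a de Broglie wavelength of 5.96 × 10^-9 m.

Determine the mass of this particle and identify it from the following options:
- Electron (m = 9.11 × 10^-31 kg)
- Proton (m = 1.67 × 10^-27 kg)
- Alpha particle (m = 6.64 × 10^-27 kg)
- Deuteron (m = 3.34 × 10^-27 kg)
The particle is an electron.

From λ = h/(mv), solve for mass:

m = h/(λv)
m = (6.626 × 10^-34 J·s) / (5.96 × 10^-9 m × 1.22 × 10^5 m/s)
m = 9.11 × 10^-31 kg

Comparing with the listed masses, this is closest to an electron.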